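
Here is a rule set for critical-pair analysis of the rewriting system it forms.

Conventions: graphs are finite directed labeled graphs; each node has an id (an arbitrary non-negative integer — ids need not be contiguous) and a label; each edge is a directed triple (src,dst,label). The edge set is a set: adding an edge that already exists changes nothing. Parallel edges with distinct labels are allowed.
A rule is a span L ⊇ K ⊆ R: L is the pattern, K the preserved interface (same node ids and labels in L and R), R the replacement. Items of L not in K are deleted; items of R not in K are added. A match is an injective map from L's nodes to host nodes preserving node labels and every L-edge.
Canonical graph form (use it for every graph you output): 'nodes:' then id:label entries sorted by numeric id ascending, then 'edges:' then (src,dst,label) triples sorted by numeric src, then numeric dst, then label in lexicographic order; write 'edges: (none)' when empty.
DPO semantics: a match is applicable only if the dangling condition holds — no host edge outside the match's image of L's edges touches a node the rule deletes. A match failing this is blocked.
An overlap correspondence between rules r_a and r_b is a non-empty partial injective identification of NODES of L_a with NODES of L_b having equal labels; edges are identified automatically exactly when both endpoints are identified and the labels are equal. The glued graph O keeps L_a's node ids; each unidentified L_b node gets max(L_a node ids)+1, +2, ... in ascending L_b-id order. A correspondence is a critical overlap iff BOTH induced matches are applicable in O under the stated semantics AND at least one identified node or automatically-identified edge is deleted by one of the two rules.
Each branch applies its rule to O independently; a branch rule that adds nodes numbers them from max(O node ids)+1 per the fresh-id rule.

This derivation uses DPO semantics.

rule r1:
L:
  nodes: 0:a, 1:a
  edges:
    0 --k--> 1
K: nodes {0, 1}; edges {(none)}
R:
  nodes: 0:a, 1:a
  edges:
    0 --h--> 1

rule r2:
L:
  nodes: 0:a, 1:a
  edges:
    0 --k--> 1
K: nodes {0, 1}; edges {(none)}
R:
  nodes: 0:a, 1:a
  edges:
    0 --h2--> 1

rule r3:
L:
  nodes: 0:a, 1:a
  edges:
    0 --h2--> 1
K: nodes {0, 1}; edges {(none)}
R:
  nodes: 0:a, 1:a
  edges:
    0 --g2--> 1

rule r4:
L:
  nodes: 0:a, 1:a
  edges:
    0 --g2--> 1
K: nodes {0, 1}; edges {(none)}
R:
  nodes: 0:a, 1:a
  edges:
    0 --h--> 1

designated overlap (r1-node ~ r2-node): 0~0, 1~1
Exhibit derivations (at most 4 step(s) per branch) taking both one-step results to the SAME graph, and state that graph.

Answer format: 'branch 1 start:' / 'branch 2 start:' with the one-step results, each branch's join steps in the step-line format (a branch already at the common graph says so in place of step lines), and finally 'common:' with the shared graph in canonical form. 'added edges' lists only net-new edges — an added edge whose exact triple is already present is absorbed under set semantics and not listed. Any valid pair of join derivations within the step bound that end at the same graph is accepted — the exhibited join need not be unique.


branch 1 start:
nodes: 0:a, 1:a
edges: (0,1,h)
branch 2 start:
nodes: 0:a, 1:a
edges: (0,1,h2)
branch 1: already at the common graph (0 steps)
branch 2 step 1: rule r3; match: 0->0, 1->1; deleted nodes (none); deleted edges (0,1,h2); added nodes (none); added edges (0,1,g2); result: nodes: 0:a, 1:a edges: (0,1,g2)
branch 2 step 2: rule r4; match: 0->0, 1->1; deleted nodes (none); deleted edges (0,1,g2); added nodes (none); added edges (0,1,h); result: nodes: 0:a, 1:a edges: (0,1,h)
common:
nodes: 0:a, 1:a
edges: (0,1,h)


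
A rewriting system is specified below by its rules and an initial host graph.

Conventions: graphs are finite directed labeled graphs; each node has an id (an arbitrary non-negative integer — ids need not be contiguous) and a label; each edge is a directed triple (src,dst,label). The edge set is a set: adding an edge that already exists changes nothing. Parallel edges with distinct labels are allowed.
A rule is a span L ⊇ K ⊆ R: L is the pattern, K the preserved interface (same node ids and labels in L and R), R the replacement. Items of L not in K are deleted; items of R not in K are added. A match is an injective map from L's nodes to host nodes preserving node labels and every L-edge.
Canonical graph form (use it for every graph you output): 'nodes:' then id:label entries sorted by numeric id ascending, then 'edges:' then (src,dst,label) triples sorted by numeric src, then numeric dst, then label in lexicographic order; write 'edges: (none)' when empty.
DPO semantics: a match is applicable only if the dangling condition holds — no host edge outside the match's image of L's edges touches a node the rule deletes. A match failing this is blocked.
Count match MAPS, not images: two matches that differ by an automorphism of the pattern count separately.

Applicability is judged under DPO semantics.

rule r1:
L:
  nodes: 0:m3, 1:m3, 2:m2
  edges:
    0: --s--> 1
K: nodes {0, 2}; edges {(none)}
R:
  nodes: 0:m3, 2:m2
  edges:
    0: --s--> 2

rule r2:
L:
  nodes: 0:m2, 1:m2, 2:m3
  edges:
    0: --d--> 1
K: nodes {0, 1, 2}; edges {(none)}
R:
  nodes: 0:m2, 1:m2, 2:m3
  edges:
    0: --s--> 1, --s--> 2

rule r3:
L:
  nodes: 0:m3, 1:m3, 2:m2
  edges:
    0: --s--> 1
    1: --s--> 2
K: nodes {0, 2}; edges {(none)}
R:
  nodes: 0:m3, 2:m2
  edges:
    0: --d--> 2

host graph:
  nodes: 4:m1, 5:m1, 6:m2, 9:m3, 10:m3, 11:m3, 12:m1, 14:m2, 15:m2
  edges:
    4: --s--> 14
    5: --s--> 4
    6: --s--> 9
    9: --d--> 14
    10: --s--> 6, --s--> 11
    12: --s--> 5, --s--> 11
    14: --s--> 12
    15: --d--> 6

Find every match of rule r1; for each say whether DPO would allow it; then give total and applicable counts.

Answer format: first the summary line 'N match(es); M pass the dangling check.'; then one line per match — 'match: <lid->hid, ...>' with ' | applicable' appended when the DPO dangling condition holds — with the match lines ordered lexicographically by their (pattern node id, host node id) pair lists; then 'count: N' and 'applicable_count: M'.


3 match(es); 0 pass the dangling check.
match: 0->10, 1->11, 2->6
match: 0->10, 1->11, 2->14
match: 0->10, 1->11, 2->15
count: 3
applicable_count: 0


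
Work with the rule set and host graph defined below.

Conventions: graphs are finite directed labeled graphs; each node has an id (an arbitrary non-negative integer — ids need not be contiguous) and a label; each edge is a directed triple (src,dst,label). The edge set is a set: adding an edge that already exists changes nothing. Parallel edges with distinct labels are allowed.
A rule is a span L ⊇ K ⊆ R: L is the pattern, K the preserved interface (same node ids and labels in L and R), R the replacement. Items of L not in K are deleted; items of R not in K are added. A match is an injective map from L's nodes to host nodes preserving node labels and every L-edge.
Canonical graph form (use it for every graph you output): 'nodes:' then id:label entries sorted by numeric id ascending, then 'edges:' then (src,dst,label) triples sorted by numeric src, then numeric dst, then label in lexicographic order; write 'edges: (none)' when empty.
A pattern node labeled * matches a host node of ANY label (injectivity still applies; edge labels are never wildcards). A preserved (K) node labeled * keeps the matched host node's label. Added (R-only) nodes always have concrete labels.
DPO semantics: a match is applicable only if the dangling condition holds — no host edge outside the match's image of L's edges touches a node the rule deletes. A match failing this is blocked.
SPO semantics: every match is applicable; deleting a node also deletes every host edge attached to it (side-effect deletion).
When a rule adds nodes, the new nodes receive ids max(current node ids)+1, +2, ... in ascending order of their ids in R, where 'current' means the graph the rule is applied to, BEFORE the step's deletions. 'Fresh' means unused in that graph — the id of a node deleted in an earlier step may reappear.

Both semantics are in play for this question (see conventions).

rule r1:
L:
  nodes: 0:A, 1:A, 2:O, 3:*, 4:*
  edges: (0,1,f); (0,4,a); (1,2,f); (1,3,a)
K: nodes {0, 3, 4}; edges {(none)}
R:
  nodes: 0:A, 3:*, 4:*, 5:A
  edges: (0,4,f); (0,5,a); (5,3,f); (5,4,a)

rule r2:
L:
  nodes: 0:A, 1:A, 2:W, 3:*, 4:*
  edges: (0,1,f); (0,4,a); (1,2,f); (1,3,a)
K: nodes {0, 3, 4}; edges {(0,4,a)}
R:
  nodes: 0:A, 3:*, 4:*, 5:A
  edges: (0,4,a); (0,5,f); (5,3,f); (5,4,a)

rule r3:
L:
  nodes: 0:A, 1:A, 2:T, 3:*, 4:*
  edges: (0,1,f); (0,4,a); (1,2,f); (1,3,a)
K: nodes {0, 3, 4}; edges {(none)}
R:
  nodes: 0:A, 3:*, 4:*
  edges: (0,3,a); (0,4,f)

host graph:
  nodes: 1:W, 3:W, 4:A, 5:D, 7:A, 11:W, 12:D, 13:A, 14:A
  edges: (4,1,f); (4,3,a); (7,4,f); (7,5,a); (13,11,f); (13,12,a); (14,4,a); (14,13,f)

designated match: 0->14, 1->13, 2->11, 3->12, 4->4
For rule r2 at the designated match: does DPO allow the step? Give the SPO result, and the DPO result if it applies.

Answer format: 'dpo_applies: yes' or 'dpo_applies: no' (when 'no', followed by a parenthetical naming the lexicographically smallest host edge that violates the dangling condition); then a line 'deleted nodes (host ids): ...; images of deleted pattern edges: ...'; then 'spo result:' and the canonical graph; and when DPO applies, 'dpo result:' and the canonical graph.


dpo_applies: yes
deleted nodes (host ids): 11, 13; images of deleted pattern edges: (13,11,f); (13,12,a); (14,13,f)
spo result:
nodes: 1:W, 3:W, 4:A, 5:D, 7:A, 12:D, 14:A, 15:A
edges: (4,1,f); (4,3,a); (7,4,f); (7,5,a); (14,4,a); (14,15,f); (15,4,a); (15,12,f)
dpo result:
nodes: 1:W, 3:W, 4:A, 5:D, 7:A, 12:D, 14:A, 15:A
edges: (4,1,f); (4,3,a); (7,4,f); (7,5,a); (14,4,a); (14,15,f); (15,4,a); (15,12,f)


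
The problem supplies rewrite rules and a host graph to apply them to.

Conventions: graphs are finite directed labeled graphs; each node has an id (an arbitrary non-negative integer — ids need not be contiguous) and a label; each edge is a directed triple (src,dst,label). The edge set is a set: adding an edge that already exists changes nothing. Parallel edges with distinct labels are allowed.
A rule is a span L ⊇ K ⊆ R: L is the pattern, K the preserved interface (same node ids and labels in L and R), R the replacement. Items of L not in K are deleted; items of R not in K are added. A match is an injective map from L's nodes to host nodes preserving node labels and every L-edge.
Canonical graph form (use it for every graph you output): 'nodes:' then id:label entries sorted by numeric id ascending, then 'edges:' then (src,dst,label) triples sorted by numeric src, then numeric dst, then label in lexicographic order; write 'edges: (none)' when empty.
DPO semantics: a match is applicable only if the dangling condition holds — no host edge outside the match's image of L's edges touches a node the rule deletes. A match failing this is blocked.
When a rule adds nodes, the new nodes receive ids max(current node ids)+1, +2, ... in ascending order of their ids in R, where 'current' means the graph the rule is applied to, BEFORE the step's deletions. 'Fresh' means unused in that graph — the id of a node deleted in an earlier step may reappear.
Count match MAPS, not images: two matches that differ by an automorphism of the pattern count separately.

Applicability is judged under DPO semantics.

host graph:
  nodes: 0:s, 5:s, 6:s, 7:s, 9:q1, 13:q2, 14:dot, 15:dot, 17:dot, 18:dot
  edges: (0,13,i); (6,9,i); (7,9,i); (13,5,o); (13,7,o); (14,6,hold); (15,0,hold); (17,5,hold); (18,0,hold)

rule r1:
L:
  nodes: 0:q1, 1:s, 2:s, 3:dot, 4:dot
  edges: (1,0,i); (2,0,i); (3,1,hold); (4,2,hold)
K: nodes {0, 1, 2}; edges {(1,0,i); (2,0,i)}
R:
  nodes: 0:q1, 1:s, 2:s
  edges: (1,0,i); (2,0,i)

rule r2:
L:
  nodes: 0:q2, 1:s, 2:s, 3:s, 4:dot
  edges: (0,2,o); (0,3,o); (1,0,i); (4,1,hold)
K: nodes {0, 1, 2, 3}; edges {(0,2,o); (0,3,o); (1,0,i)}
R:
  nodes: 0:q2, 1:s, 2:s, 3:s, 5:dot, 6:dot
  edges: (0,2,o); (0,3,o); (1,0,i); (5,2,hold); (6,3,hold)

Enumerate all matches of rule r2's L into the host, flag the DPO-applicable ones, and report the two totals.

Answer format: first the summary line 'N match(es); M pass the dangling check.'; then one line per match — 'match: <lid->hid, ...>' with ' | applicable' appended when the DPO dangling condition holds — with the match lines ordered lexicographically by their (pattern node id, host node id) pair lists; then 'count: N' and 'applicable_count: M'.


4 match(es); 4 pass the dangling check.
match: 0->13, 1->0, 2->5, 3->7, 4->15 | applicable
match: 0->13, 1->0, 2->5, 3->7, 4->18 | applicable
match: 0->13, 1->0, 2->7, 3->5, 4->15 | applicable
match: 0->13, 1->0, 2->7, 3->5, 4->18 | applicable
count: 4
applicable_count: 4


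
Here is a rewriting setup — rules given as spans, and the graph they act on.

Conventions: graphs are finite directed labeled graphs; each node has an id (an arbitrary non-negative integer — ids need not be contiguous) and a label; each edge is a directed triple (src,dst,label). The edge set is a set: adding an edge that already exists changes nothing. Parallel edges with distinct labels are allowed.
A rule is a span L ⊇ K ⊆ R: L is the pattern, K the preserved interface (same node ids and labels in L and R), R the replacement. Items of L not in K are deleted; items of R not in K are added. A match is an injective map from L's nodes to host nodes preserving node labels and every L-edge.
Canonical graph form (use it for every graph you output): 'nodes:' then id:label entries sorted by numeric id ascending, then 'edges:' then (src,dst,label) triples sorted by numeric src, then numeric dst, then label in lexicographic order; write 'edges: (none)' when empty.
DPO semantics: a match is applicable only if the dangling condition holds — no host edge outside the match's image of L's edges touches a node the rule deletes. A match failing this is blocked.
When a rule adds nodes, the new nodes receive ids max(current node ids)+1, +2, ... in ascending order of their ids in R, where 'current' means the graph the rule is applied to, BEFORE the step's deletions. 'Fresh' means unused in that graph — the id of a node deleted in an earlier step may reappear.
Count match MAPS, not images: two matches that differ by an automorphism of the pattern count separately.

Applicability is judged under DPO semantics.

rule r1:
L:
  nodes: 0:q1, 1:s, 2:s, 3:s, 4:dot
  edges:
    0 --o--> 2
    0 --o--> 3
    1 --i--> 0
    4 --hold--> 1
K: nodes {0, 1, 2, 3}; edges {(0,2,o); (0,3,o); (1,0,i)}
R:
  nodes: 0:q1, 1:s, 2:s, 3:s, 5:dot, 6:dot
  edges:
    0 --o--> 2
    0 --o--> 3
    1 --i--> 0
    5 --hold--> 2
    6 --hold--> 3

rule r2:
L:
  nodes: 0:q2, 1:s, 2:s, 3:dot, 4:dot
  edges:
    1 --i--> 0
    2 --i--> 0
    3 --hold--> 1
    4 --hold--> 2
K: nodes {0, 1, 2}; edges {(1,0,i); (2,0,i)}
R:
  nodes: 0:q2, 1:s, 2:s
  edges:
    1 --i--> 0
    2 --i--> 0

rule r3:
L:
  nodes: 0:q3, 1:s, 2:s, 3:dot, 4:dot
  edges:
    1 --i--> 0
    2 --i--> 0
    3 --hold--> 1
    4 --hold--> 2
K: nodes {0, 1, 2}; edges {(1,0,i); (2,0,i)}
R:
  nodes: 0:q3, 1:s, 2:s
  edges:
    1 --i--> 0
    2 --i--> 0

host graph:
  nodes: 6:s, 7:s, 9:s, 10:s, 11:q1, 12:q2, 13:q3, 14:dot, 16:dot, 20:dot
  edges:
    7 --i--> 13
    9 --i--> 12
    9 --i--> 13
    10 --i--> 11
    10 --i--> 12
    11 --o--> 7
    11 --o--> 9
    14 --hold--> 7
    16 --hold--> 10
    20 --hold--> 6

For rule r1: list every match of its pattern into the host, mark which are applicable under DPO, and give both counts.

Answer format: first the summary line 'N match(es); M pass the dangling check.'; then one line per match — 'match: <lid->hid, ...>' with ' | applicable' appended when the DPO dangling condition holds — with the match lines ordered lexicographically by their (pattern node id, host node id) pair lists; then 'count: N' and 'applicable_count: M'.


2 match(es); 2 pass the dangling check.
match: 0->11, 1->10, 2->7, 3->9, 4->16 | applicable
match: 0->11, 1->10, 2->9, 3->7, 4->16 | applicable
count: 2
applicable_count: 2


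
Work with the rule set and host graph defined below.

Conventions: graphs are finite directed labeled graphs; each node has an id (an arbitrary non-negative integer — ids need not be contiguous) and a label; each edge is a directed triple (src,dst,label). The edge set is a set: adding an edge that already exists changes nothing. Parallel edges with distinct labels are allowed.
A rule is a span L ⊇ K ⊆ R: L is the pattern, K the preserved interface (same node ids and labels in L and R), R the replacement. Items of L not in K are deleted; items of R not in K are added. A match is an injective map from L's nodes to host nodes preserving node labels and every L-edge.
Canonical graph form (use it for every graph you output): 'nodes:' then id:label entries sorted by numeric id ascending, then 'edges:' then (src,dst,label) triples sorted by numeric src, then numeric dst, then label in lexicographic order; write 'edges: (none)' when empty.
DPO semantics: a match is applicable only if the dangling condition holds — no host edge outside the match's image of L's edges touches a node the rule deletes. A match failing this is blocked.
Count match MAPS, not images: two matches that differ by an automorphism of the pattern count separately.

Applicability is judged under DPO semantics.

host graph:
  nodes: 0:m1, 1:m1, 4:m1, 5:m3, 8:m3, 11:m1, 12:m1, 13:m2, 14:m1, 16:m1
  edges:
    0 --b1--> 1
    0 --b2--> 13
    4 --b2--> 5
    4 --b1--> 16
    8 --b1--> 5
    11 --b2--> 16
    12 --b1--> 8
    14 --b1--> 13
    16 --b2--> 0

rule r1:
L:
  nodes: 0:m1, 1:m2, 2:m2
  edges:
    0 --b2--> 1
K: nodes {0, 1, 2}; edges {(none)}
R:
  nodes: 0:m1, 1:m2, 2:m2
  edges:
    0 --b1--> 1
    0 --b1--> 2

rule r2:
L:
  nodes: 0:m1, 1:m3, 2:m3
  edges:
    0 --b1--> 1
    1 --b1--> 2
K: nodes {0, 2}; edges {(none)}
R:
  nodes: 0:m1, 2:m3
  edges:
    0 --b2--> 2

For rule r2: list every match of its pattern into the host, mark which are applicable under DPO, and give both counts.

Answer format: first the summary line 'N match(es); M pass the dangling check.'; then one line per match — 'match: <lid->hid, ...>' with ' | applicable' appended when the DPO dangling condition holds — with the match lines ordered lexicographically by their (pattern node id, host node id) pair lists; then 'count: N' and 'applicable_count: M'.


1 match(es); 1 pass the dangling check.
match: 0->12, 1->8, 2->5 | applicable
count: 1
applicable_count: 1


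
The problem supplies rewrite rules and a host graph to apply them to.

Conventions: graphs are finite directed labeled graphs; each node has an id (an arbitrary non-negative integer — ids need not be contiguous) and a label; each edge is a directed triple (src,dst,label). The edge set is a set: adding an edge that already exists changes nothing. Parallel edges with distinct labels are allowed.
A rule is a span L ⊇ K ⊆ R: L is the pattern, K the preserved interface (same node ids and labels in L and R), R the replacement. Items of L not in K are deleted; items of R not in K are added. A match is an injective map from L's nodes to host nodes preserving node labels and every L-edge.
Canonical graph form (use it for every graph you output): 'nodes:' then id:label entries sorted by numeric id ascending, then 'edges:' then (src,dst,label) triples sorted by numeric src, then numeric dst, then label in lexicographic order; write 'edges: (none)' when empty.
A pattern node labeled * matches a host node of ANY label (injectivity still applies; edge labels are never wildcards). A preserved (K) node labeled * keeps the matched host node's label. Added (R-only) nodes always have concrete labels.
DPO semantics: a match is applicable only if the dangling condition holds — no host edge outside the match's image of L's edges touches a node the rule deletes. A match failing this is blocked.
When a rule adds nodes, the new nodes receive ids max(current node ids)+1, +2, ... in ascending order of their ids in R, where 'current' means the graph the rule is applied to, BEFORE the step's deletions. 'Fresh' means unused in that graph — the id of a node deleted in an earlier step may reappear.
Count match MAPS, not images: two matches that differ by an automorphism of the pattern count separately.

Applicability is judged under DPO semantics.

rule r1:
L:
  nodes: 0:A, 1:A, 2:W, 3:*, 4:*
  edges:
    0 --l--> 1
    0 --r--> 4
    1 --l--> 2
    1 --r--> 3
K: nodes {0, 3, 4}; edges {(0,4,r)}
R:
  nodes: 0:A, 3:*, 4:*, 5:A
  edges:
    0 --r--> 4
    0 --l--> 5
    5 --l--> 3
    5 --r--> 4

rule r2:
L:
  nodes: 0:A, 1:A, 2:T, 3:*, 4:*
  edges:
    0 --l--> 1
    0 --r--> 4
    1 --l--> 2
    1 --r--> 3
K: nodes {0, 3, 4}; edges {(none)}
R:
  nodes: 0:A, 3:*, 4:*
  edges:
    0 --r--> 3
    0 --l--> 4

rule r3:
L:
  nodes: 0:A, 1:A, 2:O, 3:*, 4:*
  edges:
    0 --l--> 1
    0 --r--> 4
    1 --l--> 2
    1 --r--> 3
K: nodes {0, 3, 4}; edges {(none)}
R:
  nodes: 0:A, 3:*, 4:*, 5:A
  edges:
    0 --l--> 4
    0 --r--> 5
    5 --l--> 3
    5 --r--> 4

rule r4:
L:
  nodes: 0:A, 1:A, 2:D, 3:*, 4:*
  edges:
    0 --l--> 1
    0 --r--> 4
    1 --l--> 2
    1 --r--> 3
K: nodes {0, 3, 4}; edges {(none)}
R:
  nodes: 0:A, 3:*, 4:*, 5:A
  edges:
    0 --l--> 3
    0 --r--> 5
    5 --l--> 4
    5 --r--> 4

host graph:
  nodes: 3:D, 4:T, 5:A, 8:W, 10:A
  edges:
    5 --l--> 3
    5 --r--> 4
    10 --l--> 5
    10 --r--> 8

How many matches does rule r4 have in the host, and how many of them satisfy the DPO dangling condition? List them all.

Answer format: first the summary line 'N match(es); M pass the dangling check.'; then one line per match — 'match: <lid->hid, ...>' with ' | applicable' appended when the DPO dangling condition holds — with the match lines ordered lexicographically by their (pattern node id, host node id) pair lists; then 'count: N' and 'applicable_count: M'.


1 match(es); 1 pass the dangling check.
match: 0->10, 1->5, 2->3, 3->4, 4->8 | applicable
count: 1
applicable_count: 1


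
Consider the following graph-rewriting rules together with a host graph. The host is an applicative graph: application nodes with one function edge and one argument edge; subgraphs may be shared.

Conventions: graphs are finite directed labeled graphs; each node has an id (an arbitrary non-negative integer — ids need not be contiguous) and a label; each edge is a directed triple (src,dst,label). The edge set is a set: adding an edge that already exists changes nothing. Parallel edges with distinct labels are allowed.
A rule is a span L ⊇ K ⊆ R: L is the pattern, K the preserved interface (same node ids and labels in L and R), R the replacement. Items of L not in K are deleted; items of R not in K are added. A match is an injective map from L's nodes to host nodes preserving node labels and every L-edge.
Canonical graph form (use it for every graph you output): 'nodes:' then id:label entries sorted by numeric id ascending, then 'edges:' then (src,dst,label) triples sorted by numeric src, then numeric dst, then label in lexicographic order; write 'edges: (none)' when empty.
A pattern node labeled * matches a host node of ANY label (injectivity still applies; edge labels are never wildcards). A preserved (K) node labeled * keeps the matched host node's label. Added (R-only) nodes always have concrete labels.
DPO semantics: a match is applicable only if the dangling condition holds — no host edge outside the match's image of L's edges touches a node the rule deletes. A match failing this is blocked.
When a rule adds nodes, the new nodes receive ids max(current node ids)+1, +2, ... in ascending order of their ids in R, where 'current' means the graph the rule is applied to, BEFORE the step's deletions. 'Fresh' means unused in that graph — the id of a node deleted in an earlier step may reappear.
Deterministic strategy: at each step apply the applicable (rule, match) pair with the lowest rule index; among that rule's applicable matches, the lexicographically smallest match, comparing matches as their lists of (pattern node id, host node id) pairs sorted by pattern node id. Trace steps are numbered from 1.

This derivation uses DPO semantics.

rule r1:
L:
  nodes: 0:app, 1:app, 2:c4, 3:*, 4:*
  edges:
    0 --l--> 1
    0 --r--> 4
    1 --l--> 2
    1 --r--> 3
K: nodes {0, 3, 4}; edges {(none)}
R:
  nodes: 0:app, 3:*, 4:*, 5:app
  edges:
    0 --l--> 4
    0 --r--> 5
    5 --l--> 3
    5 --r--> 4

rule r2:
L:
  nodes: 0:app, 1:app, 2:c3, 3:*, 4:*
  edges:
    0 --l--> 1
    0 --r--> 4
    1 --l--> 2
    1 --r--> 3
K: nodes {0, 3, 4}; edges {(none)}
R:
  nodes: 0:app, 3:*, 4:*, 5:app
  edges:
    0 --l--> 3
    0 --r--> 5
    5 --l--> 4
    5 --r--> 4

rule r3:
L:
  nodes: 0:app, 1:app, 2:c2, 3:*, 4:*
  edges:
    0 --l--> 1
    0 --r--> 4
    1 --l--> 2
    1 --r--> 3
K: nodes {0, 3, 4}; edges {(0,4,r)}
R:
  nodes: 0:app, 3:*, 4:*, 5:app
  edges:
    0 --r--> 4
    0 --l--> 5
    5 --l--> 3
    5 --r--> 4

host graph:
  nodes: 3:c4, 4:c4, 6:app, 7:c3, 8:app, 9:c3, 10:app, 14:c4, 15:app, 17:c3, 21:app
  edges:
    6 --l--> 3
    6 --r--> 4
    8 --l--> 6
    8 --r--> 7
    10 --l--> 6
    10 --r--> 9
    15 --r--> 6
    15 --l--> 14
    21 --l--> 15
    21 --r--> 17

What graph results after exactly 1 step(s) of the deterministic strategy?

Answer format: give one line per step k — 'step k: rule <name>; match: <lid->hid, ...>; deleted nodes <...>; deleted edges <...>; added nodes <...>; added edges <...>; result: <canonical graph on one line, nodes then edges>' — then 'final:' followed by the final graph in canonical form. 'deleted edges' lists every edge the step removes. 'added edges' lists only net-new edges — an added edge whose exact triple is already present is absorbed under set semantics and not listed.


step 1: rule r1; match: 0->21, 1->15, 2->14, 3->6, 4->17; deleted nodes 14, 15; deleted edges (15,6,r); (15,14,l); (21,15,l); (21,17,r); added nodes 22; added edges (21,17,l); (21,22,r); (22,6,l); (22,17,r); result: nodes: 3:c4, 4:c4, 6:app, 7:c3, 8:app, 9:c3, 10:app, 17:c3, 21:app, 22:app edges: (6,3,l); (6,4,r); (8,6,l); (8,7,r); (10,6,l); (10,9,r); (21,17,l); (21,22,r); (22,6,l); (22,17,r)
final:
nodes: 3:c4, 4:c4, 6:app, 7:c3, 8:app, 9:c3, 10:app, 17:c3, 21:app, 22:app
edges: (6,3,l); (6,4,r); (8,6,l); (8,7,r); (10,6,l); (10,9,r); (21,17,l); (21,22,r); (22,6,l); (22,17,r)


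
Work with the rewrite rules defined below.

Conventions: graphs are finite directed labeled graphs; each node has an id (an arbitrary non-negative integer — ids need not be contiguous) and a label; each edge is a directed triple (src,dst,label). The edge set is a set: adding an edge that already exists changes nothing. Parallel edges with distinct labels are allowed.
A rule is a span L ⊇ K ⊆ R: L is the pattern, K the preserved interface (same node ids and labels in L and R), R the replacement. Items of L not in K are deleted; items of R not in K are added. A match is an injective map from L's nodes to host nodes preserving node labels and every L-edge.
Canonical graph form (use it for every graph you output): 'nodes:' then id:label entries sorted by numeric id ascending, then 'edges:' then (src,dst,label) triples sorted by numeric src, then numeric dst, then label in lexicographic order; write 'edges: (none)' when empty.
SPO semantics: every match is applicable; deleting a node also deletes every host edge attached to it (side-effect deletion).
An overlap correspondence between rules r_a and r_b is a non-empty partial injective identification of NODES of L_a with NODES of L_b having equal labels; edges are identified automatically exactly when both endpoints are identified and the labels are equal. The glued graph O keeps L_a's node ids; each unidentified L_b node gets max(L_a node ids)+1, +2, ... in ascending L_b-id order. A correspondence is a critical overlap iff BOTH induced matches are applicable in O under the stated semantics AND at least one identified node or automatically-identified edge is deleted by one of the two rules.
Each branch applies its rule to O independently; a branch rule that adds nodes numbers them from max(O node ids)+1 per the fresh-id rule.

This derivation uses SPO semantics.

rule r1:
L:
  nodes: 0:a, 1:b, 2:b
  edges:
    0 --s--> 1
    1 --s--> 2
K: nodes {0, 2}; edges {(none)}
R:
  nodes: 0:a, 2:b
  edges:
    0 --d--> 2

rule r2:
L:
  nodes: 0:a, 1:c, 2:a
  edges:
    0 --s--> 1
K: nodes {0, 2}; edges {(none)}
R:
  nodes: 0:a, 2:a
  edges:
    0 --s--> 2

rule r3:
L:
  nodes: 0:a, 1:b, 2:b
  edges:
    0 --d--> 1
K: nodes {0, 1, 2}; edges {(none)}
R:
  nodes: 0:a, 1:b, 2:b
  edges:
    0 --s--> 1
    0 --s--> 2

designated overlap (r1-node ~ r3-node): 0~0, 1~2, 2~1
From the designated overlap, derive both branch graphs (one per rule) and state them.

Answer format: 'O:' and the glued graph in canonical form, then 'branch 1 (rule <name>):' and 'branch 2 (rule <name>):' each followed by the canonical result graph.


O:
nodes: 0:a, 1:b, 2:b
edges: (0,1,s); (0,2,d); (1,2,s)
branch 1 (rule r1):
nodes: 0:a, 2:b
edges: (0,2,d)
branch 2 (rule r3):
nodes: 0:a, 1:b, 2:b
edges: (0,1,s); (0,2,s); (1,2,s)


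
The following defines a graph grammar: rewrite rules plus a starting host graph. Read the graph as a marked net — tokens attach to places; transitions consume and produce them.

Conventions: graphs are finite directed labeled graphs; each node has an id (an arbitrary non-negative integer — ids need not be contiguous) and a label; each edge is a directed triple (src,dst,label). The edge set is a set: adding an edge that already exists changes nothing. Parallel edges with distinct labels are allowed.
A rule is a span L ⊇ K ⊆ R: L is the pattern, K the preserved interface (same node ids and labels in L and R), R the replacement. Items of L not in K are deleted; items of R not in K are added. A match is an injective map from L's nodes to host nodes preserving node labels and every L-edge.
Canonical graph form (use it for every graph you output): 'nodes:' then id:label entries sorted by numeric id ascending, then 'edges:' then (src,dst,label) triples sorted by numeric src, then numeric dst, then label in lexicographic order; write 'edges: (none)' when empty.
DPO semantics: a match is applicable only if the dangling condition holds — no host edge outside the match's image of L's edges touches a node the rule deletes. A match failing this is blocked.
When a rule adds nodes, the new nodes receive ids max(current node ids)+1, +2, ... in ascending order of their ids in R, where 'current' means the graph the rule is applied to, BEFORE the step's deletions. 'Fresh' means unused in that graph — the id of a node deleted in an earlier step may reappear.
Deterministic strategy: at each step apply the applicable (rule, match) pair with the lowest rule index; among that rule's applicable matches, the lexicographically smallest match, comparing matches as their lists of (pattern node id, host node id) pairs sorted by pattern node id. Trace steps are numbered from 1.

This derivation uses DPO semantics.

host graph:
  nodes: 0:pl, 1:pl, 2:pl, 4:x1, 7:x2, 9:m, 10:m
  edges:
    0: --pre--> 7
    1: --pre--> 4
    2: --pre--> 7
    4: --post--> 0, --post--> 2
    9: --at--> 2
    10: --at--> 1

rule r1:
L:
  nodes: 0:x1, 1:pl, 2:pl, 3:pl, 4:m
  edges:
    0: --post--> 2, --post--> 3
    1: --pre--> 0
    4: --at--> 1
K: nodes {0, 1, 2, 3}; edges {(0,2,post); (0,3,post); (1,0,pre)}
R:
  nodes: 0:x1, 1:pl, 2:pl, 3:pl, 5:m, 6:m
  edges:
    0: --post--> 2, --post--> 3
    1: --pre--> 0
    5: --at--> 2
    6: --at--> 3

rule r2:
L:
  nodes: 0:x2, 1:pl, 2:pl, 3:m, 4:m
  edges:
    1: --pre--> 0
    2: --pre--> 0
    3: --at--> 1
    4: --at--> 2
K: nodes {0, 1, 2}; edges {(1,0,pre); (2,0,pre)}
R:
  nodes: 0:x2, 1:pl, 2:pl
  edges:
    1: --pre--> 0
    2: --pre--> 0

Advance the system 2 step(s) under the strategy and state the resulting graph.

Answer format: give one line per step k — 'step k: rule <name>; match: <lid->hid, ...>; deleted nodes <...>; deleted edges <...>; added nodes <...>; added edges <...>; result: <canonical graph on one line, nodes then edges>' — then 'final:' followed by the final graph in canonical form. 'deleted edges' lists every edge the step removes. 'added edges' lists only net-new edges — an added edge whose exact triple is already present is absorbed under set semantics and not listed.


step 1: rule r1; match: 0->4, 1->1, 2->0, 3->2, 4->10; deleted nodes 10; deleted edges (10,1,at); added nodes 11, 12; added edges (11,0,at); (12,2,at); result: nodes: 0:pl, 1:pl, 2:pl, 4:x1, 7:x2, 9:m, 11:m, 12:m edges: (0,7,pre); (1,4,pre); (2,7,pre); (4,0,post); (4,2,post); (9,2,at); (11,0,at); (12,2,at)
step 2: rule r2; match: 0->7, 1->0, 2->2, 3->11, 4->9; deleted nodes 9, 11; deleted edges (9,2,at); (11,0,at); added nodes (none); added edges (none); result: nodes: 0:pl, 1:pl, 2:pl, 4:x1, 7:x2, 12:m edges: (0,7,pre); (1,4,pre); (2,7,pre); (4,0,post); (4,2,post); (12,2,at)
final:
nodes: 0:pl, 1:pl, 2:pl, 4:x1, 7:x2, 12:m
edges: (0,7,pre); (1,4,pre); (2,7,pre); (4,0,post); (4,2,post); (12,2,at)


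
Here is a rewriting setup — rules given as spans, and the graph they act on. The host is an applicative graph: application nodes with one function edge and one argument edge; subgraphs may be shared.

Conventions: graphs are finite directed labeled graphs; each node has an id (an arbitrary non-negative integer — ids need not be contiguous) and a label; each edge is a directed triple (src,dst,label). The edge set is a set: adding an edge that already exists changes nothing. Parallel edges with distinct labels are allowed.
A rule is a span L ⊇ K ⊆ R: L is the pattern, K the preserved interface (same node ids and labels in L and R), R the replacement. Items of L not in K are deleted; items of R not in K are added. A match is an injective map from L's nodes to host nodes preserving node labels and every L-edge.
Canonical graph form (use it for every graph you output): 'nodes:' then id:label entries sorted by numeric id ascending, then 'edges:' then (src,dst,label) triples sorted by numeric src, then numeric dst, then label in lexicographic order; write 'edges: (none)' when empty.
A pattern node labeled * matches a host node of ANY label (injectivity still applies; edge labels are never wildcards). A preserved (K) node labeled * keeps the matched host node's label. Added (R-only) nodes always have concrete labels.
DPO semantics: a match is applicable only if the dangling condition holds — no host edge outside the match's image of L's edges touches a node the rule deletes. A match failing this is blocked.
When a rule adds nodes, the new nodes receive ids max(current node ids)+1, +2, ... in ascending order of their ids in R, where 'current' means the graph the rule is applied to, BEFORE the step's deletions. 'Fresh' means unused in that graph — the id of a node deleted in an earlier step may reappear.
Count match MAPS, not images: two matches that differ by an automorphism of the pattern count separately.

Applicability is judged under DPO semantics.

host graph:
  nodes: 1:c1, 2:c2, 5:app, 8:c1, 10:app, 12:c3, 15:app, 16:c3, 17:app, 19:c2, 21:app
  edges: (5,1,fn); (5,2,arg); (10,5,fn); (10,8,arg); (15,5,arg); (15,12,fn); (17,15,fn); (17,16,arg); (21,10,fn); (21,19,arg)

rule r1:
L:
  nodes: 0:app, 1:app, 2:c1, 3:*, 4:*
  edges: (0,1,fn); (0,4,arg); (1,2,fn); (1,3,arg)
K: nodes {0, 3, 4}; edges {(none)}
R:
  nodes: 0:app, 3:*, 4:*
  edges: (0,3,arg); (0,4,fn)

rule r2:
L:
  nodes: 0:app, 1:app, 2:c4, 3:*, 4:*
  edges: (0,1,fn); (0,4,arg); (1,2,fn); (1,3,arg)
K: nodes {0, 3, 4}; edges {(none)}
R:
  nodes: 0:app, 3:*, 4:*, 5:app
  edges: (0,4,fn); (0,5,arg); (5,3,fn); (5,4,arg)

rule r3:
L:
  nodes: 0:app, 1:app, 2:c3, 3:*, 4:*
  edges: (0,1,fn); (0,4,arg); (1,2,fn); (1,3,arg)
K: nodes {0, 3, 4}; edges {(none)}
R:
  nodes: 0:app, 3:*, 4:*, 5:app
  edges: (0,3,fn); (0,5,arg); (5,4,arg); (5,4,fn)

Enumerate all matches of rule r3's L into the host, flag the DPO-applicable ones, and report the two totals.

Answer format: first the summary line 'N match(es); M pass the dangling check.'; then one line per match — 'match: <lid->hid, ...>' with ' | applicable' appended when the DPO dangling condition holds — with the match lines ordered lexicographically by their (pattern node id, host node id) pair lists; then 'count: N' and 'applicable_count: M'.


1 match(es); 1 pass the dangling check.
match: 0->17, 1->15, 2->12, 3->5, 4->16 | applicable
count: 1
applicable_count: 1


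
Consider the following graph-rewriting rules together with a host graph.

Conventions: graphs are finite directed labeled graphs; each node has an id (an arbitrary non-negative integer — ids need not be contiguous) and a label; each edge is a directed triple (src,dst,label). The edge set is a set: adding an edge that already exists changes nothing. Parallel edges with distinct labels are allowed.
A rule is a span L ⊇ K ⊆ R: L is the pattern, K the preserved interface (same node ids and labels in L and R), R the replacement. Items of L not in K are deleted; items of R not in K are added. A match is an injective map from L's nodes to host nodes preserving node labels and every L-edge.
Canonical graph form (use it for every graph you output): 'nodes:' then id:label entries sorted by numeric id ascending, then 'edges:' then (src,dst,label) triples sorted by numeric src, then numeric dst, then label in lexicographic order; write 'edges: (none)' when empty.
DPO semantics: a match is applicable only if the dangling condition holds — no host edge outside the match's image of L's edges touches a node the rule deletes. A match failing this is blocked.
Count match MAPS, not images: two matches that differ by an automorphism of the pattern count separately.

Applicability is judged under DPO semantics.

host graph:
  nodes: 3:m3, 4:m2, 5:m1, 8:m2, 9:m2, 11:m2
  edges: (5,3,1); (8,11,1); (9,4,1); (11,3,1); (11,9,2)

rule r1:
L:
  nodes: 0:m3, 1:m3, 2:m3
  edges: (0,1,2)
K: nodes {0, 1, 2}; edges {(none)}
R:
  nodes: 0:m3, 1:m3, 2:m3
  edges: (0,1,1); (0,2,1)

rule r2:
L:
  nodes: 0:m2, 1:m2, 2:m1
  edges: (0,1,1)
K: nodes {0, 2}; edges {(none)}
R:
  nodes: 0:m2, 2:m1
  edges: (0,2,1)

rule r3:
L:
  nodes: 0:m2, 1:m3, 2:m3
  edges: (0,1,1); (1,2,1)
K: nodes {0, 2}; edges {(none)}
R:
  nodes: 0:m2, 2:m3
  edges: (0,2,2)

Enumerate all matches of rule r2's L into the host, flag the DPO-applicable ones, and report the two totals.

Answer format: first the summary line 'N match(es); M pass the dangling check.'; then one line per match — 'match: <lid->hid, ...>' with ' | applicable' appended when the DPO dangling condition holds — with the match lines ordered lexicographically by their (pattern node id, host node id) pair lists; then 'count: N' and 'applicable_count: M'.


2 match(es); 1 pass the dangling check.
match: 0->8, 1->11, 2->5
match: 0->9, 1->4, 2->5 | applicable
count: 2
applicable_count: 1


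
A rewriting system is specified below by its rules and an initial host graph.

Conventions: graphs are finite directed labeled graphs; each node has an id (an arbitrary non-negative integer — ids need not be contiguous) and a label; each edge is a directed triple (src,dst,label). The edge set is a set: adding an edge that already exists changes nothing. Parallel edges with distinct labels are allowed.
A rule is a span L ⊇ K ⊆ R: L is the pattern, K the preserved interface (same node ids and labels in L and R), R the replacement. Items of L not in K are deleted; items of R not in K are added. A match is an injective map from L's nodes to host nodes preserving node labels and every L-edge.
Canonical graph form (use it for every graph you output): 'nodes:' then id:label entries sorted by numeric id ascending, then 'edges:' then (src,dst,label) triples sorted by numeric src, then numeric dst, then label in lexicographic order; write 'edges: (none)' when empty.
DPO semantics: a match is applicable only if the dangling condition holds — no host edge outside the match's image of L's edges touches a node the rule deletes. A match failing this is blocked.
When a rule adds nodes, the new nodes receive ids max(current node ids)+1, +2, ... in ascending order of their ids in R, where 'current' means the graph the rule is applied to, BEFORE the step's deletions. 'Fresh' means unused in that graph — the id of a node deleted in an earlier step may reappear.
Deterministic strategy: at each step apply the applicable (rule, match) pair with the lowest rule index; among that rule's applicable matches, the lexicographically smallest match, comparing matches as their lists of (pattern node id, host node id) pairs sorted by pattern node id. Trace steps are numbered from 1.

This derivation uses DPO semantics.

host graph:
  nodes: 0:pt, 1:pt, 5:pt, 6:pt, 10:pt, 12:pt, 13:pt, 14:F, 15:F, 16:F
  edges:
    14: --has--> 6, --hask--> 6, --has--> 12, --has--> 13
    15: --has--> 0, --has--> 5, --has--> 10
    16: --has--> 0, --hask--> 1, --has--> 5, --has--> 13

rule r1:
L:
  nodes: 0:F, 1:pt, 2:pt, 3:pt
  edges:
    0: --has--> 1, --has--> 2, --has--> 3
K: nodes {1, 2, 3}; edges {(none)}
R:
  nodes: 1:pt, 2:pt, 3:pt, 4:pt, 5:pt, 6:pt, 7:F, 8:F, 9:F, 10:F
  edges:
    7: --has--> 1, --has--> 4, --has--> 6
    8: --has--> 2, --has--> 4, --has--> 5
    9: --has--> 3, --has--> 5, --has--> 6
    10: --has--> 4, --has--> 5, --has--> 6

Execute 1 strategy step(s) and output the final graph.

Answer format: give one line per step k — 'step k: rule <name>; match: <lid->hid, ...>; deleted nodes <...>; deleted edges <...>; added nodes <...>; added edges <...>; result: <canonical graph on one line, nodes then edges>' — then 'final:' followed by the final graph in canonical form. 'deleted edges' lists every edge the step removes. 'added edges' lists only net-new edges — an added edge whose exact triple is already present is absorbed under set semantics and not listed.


step 1: rule r1; match: 0->15, 1->0, 2->5, 3->10; deleted nodes 15; deleted edges (15,0,has); (15,5,has); (15,10,has); added nodes 17, 18, 19, 20, 21, 22, 23; added edges (20,0,has); (20,17,has); (20,19,has); (21,5,has); (21,17,has); (21,18,has); (22,10,has); (22,18,has); (22,19,has); (23,17,has); (23,18,has); (23,19,has); result: nodes: 0:pt, 1:pt, 5:pt, 6:pt, 10:pt, 12:pt, 13:pt, 14:F, 16:F, 17:pt, 18:pt, 19:pt, 20:F, 21:F, 22:F, 23:F edges: (14,6,has); (14,6,hask); (14,12,has); (14,13,has); (16,0,has); (16,1,hask); (16,5,has); (16,13,has); (20,0,has); (20,17,has); (20,19,has); (21,5,has); (21,17,has); (21,18,has); (22,10,has); (22,18,has); (22,19,has); (23,17,has); (23,18,has); (23,19,has)
final:
nodes: 0:pt, 1:pt, 5:pt, 6:pt, 10:pt, 12:pt, 13:pt, 14:F, 16:F, 17:pt, 18:pt, 19:pt, 20:F, 21:F, 22:F, 23:F
edges: (14,6,has); (14,6,hask); (14,12,has); (14,13,has); (16,0,has); (16,1,hask); (16,5,has); (16,13,has); (20,0,has); (20,17,has); (20,19,has); (21,5,has); (21,17,has); (21,18,has); (22,10,has); (22,18,has); (22,19,has); (23,17,has); (23,18,has); (23,19,has)
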